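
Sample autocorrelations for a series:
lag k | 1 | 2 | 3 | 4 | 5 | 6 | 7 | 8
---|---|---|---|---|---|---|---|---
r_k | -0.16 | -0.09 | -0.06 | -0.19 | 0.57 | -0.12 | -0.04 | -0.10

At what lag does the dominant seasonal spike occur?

The largest autocorrelation is r_5 = 0.57; the remaining lags stay at or below -0.04.
The dominant spike at lag 5 indicates a seasonal period of 5.

5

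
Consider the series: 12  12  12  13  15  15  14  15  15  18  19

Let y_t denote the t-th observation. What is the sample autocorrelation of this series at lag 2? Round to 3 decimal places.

Mean ȳ = (12 + 12 + 12 + 13 + 15 + 15 + 14 + 15 + 15 + 18 + 19)/11 = 14.5455
Numerator Σ_{t=1}^{9}(y_t−ȳ)(y_{t+2}−ȳ) = 11.8595
Denominator Σ(y_t−ȳ)² = 54.7273
r_2 = 11.8595 / 54.7273 = 0.217

0.217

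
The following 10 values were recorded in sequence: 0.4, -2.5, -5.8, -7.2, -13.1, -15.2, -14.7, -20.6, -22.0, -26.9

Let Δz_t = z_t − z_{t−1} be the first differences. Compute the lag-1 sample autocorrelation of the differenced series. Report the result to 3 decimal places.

First differences Δz: -2.9, -3.3, -1.4, -5.9, -2.1, 0.5, -5.9, -1.4, -4.9
Mean of differences = -3.0333
Numerator Σ(Δz_t−Δz̄)(Δz_{t+1}−Δz̄) = -22.3911
Denominator Σ(Δz_t−Δz̄)² = 38.7000
r_1(Δz) = -22.3911 / 38.7000 = -0.579

-0.579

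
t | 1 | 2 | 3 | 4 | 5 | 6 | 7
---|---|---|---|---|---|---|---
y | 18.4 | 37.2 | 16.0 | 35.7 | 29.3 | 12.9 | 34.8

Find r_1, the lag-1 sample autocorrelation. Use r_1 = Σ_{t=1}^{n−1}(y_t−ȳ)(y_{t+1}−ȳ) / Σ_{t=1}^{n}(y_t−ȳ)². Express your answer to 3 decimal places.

-0.662

Mean ȳ = (18.4 + 37.2 + 16.0 + 35.7 + 29.3 + 12.9 + 34.8)/7 = 26.3286
Σ(y_t−ȳ)(y_{t+1}−ȳ) = (-86.1949) + (-112.2863) + (-96.7935) + (27.8465) + (-39.9020) + (-113.7592) = -421.0894
Denominator Σ(y_t−ȳ)² = 636.4743
r_1 = -421.0894 / 636.4743 = -0.662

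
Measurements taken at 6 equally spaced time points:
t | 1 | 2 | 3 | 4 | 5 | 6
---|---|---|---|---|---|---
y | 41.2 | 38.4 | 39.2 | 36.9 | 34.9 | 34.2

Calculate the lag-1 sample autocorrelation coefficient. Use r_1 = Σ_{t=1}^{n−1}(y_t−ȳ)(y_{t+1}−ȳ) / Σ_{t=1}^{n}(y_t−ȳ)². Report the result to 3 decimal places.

Mean ȳ = (41.2 + 38.4 + 39.2 + 36.9 + 34.9 + 34.2)/6 = 37.4667
Deviations from mean: 3.7333, 0.9333, 1.7333, -0.5667, -2.5667, -3.2667
Numerator Σ_{t=1}^{5}(y_t−ȳ)(y_{t+1}−ȳ) = 13.9589
Denominator Σ(y_t−ȳ)² = 35.3933
r_1 = 13.9589 / 35.3933 = 0.394

0.394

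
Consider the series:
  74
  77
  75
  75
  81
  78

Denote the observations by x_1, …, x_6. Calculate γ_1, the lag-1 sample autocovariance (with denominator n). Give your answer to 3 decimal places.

-0.019

Mean x̄ = (74 + 77 + 75 + 75 + 81 + 78)/6 = 76.6667
Σ_{t=1}^{5}(x_t−x̄)(x_{t+1}−x̄) = -0.1111
γ_1 = -0.1111 / 6 = -0.019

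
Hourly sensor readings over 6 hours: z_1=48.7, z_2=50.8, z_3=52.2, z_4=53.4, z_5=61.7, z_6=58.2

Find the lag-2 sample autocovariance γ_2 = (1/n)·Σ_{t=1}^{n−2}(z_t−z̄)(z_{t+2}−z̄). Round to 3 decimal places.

-0.763

Mean z̄ = (48.7 + 50.8 + 52.2 + 53.4 + 61.7 + 58.2)/6 = 54.1667
Σ_{t=1}^{4}(z_t−z̄)(z_{t+2}−z̄) = -4.5756
γ_2 = -4.5756 / 6 = -0.763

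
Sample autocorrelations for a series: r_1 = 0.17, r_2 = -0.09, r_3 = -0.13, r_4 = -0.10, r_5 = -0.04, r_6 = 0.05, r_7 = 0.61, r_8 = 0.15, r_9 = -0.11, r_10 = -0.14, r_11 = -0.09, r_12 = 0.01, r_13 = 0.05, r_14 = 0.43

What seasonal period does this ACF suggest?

7

The largest autocorrelation is r_7 = 0.61, with a weaker echo at lag 14 (0.43); the remaining lags stay at or below 0.17.
The dominant spike at lag 7 indicates a seasonal period of 7.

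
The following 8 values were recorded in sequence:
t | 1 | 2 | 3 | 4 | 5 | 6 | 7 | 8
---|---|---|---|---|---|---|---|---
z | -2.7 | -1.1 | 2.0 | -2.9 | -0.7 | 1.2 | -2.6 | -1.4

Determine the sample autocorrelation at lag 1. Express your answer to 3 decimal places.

-0.370

Mean z̄ = (-2.7 − 1.1 + 2.0 − 2.9 − 0.7 + 1.2 − 2.6 − 1.4)/8 = -1.0250
Deviations from mean: -1.6750, -0.0750, 3.0250, -1.8750, 0.3250, 2.2250, -1.5750, -0.3750
Numerator Σ_{t=1}^{7}(z_t−z̄)(z_{t+1}−z̄) = -8.5731
Denominator Σ(z_t−z̄)² = 23.1550
r_1 = -8.5731 / 23.1550 = -0.370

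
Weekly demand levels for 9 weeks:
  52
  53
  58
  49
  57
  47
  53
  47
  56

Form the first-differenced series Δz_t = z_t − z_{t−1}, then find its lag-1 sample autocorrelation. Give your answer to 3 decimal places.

First differences Δz: 1, 5, -9, 8, -10, 6, -6, 9
Mean of differences = 0.5000
Numerator Σ(Δz_t−Δz̄)(Δz_{t+1}−Δz̄) = -339.2500
Denominator Σ(Δz_t−Δz̄)² = 422.0000
r_1(Δz) = -339.2500 / 422.0000 = -0.804

-0.804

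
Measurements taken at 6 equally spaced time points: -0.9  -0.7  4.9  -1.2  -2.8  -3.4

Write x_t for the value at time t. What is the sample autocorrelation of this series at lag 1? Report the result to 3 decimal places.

Mean x̄ = (-0.9 − 0.7 + 4.9 − 1.2 − 2.8 − 3.4)/6 = -0.6833
Deviations from mean: -0.2167, -0.0167, 5.5833, -0.5167, -2.1167, -2.7167
Numerator Σ_{t=1}^{5}(x_t−x̄)(x_{t+1}−x̄) = 3.8697
Denominator Σ(x_t−x̄)² = 43.3483
r_1 = 3.8697 / 43.3483 = 0.089

0.089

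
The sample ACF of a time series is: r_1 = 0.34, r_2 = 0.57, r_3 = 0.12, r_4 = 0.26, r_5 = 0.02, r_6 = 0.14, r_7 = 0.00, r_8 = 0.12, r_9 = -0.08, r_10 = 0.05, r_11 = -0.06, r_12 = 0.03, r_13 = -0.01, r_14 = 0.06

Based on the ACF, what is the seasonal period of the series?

The largest autocorrelation is r_2 = 0.57; the remaining lags stay at or below 0.34.
The dominant spike at lag 2 indicates a seasonal period of 2.

2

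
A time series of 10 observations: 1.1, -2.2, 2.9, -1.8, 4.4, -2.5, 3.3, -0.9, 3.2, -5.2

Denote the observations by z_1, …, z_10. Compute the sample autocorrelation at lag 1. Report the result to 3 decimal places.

-0.711

Mean z̄ = (1.1 − 2.2 + 2.9 − 1.8 + 4.4 − 2.5 + 3.3 − 0.9 + 3.2 − 5.2)/10 = 0.2300
Numerator Σ_{t=1}^{9}(z_t−z̄)(z_{t+1}−z̄) = -65.2049
Denominator Σ(z_t−z̄)² = 91.7610
r_1 = -65.2049 / 91.7610 = -0.711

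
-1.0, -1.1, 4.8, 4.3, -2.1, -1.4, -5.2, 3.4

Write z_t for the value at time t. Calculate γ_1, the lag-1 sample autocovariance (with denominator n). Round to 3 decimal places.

Mean z̄ = (-1.0 − 1.1 + 4.8 + 4.3 − 2.1 − 1.4 − 5.2 + 3.4)/8 = 0.2125
Deviations: -1.2125, -1.3125, 4.5875, 4.0875, -2.3125, -1.6125, -5.4125, 3.1875
Σ_{t=1}^{7}(z_t−z̄)(z_{t+1}−z̄) = 0.0736
γ_1 = 0.0736 / 8 = 0.009

0.009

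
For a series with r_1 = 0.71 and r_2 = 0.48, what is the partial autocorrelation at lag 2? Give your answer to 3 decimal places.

φ_{22} = (r_2 − r_1²) / (1 − r_1²)
r_1² = (0.71)² = 0.5041
Numerator = 0.48 − 0.5041 = -0.0241; denominator = 1 − 0.5041 = 0.4959
φ_{22} = -0.0241 / 0.4959 = -0.049

-0.049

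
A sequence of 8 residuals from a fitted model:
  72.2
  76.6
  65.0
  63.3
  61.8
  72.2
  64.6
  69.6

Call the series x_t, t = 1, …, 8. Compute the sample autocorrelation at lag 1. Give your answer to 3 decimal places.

Mean x̄ = (72.2 + 76.6 + 65.0 + 63.3 + 61.8 + 72.2 + 64.6 + 69.6)/8 = 68.1625
Numerator Σ_{t=1}^{7}(x_t−x̄)(x_{t+1}−x̄) = 8.5048
Denominator Σ(x_t−x̄)² = 192.6788
r_1 = 8.5048 / 192.6788 = 0.044

0.044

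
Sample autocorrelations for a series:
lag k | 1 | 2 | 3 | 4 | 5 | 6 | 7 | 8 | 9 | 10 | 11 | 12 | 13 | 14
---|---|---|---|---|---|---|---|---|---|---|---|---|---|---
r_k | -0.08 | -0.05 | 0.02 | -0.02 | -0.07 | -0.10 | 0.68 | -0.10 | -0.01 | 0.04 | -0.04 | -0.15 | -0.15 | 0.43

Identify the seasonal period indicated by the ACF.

The largest autocorrelation is r_7 = 0.68, with a weaker echo at lag 14 (0.43); the remaining lags stay at or below 0.04.
The dominant spike at lag 7 indicates a seasonal period of 7.

7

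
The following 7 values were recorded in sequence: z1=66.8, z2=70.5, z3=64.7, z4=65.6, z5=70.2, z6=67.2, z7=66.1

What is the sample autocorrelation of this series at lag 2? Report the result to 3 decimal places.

Mean z̄ = (66.8 + 70.5 + 64.7 + 65.6 + 70.2 + 67.2 + 66.1)/7 = 67.3000
Deviations from mean: -0.5000, 3.2000, -2.6000, -1.7000, 2.9000, -0.1000, -1.2000
Σ(z_t−z̄)(z_{t+2}−z̄) = (1.3000) + (-5.4400) + (-7.5400) + (0.1700) + (-3.4800) = -14.9900
Denominator Σ(z_t−z̄)² = 30.0000
r_2 = -14.9900 / 30.0000 = -0.500

-0.500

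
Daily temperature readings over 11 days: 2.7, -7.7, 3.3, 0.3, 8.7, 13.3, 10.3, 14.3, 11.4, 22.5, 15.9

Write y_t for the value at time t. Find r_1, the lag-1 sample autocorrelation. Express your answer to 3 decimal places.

0.564

Mean ȳ = (2.7 − 7.7 + 3.3 + 0.3 + 8.7 + 13.3 + 10.3 + 14.3 + 11.4 + 22.5 + 15.9)/11 = 8.6364
Numerator Σ_{t=1}^{10}(y_t−ȳ)(y_{t+1}−ȳ) = 400.2550
Denominator Σ(y_t−ȳ)² = 709.2855
r_1 = 400.2550 / 709.2855 = 0.564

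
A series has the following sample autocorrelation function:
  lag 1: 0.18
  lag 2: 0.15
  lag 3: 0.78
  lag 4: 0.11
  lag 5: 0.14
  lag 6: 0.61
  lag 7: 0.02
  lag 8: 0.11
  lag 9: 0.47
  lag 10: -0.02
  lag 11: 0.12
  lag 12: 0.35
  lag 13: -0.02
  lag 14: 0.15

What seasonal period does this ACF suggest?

The largest autocorrelation is r_3 = 0.78, with weaker echoes at lags 6 (0.61), 9 (0.47) and 12 (0.35); the remaining lags stay at or below 0.18.
The dominant spike at lag 3 indicates a seasonal period of 3.

3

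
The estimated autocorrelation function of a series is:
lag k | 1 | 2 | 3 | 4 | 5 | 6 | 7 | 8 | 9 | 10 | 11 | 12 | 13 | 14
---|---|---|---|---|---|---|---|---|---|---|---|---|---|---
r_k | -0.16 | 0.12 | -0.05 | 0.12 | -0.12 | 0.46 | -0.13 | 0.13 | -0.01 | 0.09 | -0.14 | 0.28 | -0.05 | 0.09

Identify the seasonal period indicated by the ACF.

The largest autocorrelation is r_6 = 0.46, with a weaker echo at lag 12 (0.28); the remaining lags stay at or below 0.13.
The dominant spike at lag 6 indicates a seasonal period of 6.

6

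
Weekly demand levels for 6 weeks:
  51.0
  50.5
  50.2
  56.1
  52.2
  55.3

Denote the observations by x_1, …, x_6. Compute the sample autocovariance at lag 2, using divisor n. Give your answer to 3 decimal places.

1.158

Mean x̄ = (51.0 + 50.5 + 50.2 + 56.1 + 52.2 + 55.3)/6 = 52.5500
Deviations: -1.5500, -2.0500, -2.3500, 3.5500, -0.3500, 2.7500
Σ_{t=1}^{4}(x_t−x̄)(x_{t+2}−x̄) = 6.9500
γ_2 = 6.9500 / 6 = 1.158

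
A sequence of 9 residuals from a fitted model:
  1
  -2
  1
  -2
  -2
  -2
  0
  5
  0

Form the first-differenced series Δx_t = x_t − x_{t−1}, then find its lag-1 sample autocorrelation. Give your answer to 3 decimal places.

First differences Δx: -3, 3, -3, 0, 0, 2, 5, -5
Mean of differences = -0.1250
Numerator Σ(Δx_t−Δx̄)(Δx_{t+1}−Δx̄) = -32.1406
Denominator Σ(Δx_t−Δx̄)² = 80.8750
r_1(Δx) = -32.1406 / 80.8750 = -0.397

-0.397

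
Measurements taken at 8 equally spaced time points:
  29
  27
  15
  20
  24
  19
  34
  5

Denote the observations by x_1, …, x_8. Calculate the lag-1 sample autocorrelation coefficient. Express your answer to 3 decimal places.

-0.408

Mean x̄ = (29 + 27 + 15 + 20 + 24 + 19 + 34 + 5)/8 = 21.6250
Deviations from mean: 7.3750, 5.3750, -6.6250, -1.6250, 2.3750, -2.6250, 12.3750, -16.6250
Numerator Σ_{t=1}^{7}(x_t−x̄)(x_{t+1}−x̄) = -233.5156
Denominator Σ(x_t−x̄)² = 571.8750
r_1 = -233.5156 / 571.8750 = -0.408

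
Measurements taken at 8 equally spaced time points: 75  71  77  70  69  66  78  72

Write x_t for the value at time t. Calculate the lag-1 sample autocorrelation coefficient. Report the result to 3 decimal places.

Mean x̄ = (75 + 71 + 77 + 70 + 69 + 66 + 78 + 72)/8 = 72.2500
Σ(x_t−x̄)(x_{t+1}−x̄) = (-3.4375) + (-5.9375) + (-10.6875) + (7.3125) + (20.3125) + (-35.9375) + (-1.4375) = -29.8125
Denominator Σ(x_t−x̄)² = 119.5000
r_1 = -29.8125 / 119.5000 = -0.249

-0.249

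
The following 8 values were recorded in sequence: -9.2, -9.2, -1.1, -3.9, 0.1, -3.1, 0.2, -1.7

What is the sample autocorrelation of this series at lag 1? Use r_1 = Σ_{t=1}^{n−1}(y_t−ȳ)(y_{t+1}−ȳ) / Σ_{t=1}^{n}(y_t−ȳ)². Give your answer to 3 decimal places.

Mean ȳ = (-9.2 − 9.2 − 1.1 − 3.9 + 0.1 − 3.1 + 0.2 − 1.7)/8 = -3.4875
Deviations from mean: -5.7125, -5.7125, 2.3875, -0.4125, 3.5875, 0.3875, 3.6875, 1.7875
Numerator Σ_{t=1}^{7}(y_t−ȳ)(y_{t+1}−ȳ) = 25.9398
Denominator Σ(y_t−ȳ)² = 100.9488
r_1 = 25.9398 / 100.9488 = 0.257

0.257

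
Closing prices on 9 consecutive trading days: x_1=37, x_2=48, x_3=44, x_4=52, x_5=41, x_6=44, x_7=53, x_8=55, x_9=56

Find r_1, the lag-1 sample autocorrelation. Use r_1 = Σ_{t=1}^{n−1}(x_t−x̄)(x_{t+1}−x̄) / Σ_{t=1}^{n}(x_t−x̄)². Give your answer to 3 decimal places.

Mean x̄ = (37 + 48 + 44 + 52 + 41 + 44 + 53 + 55 + 56)/9 = 47.7778
Numerator Σ_{t=1}^{8}(x_t−x̄)(x_{t+1}−x̄) = 55.1728
Denominator Σ(x_t−x̄)² = 355.5556
r_1 = 55.1728 / 355.5556 = 0.155

0.155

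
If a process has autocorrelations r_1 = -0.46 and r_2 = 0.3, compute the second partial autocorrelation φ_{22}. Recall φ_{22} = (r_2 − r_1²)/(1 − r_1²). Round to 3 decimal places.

φ_{22} = (r_2 − r_1²) / (1 − r_1²)
r_1² = (-0.46)² = 0.2116
Numerator = 0.3 − 0.2116 = 0.0884; denominator = 1 − 0.2116 = 0.7884
φ_{22} = 0.0884 / 0.7884 = 0.112

0.112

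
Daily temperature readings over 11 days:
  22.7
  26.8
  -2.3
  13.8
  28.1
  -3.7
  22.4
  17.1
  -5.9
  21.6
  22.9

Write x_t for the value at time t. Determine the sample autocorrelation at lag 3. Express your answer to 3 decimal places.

Mean x̄ = (22.7 + 26.8 − 2.3 + 13.8 + 28.1 − 3.7 + 22.4 + 17.1 − 5.9 + 21.6 + 22.9)/11 = 14.8636
Numerator Σ_{t=1}^{8}(x_t−x̄)(x_{t+3}−x̄) = 944.0524
Denominator Σ(x_t−x̄)² = 1622.3055
r_3 = 944.0524 / 1622.3055 = 0.582

0.582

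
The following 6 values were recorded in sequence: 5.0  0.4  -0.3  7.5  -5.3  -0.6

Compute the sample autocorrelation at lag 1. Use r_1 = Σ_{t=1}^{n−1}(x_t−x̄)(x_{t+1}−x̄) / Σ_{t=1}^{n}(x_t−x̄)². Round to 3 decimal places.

-0.398

Mean x̄ = (5.0 + 0.4 − 0.3 + 7.5 − 5.3 − 0.6)/6 = 1.1167
Deviations from mean: 3.8833, -0.7167, -1.4167, 6.3833, -6.4167, -1.7167
Numerator Σ_{t=1}^{5}(x_t−x̄)(x_{t+1}−x̄) = -40.7553
Denominator Σ(x_t−x̄)² = 102.4683
r_1 = -40.7553 / 102.4683 = -0.398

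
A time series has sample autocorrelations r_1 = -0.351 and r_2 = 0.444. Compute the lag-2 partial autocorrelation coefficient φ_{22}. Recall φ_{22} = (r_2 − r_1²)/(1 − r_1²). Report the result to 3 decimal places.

0.366

φ_{22} = (r_2 − r_1²) / (1 − r_1²)
r_1² = (-0.351)² = 0.123201
Numerator = 0.444 − 0.1232 = 0.3208; denominator = 1 − 0.1232 = 0.8768
φ_{22} = 0.3208 / 0.8768 = 0.366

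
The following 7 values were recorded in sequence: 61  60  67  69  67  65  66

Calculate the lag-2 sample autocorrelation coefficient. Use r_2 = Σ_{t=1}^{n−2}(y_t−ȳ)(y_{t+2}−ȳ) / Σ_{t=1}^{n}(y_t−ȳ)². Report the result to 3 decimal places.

Mean ȳ = (61 + 60 + 67 + 69 + 67 + 65 + 66)/7 = 65.0000
Numerator Σ_{t=1}^{5}(y_t−ȳ)(y_{t+2}−ȳ) = -22.0000
Denominator Σ(y_t−ȳ)² = 66.0000
r_2 = -22.0000 / 66.0000 = -0.333

-0.333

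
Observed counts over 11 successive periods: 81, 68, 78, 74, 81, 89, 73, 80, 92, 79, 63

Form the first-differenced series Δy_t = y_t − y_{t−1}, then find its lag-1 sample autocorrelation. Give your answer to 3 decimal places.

-0.185

First differences Δy: -13, 10, -4, 7, 8, -16, 7, 12, -13, -16
Mean of differences = -1.8000
Numerator Σ(Δy_t−Δȳ)(Δy_{t+1}−Δȳ) = -229.4400
Denominator Σ(Δy_t−Δȳ)² = 1239.6000
r_1(Δy) = -229.4400 / 1239.6000 = -0.185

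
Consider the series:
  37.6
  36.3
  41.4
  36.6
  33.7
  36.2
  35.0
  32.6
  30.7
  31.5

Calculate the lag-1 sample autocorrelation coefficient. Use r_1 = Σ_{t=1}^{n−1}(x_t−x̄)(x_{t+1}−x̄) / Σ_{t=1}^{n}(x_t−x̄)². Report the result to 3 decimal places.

0.473

Mean x̄ = (37.6 + 36.3 + 41.4 + 36.6 + 33.7 + 36.2 + 35.0 + 32.6 + 30.7 + 31.5)/10 = 35.1600
Numerator Σ_{t=1}^{9}(x_t−x̄)(x_{t+1}−x̄) = 43.2444
Denominator Σ(x_t−x̄)² = 91.3440
r_1 = 43.2444 / 91.3440 = 0.473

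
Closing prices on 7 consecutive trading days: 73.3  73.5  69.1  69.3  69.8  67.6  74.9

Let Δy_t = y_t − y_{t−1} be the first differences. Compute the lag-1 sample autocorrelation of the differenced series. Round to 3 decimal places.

First differences Δy: 0.2, -4.4, 0.2, 0.5, -2.2, 7.3
Mean of differences = 0.2667
Numerator Σ(Δy_t−Δȳ)(Δy_{t+1}−Δȳ) = -17.3178
Denominator Σ(Δy_t−Δȳ)² = 77.3933
r_1(Δy) = -17.3178 / 77.3933 = -0.224

-0.224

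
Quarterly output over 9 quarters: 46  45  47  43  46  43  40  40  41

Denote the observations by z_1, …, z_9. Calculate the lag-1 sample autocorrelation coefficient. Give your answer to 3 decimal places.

Mean z̄ = (46 + 45 + 47 + 43 + 46 + 43 + 40 + 40 + 41)/9 = 43.4444
Numerator Σ_{t=1}^{8}(z_t−z̄)(z_{t+1}−z̄) = 27.4691
Denominator Σ(z_t−z̄)² = 58.2222
r_1 = 27.4691 / 58.2222 = 0.472

0.472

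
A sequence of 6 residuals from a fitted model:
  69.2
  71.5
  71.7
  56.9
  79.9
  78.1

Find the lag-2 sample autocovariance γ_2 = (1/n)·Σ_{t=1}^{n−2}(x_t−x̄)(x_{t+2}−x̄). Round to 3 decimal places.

Mean x̄ = (69.2 + 71.5 + 71.7 + 56.9 + 79.9 + 78.1)/6 = 71.2167
Deviations: -2.0167, 0.2833, 0.4833, -14.3167, 8.6833, 6.8833
Σ_{t=1}^{4}(x_t−x̄)(x_{t+2}−x̄) = -99.3806
γ_2 = -99.3806 / 6 = -16.563

-16.563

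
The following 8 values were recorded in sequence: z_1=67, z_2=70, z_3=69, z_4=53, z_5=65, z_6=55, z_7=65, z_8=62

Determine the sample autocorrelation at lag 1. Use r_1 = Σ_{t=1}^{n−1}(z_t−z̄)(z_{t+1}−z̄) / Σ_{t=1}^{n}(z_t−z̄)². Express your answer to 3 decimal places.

Mean z̄ = (67 + 70 + 69 + 53 + 65 + 55 + 65 + 62)/8 = 63.2500
Deviations from mean: 3.7500, 6.7500, 5.7500, -10.2500, 1.7500, -8.2500, 1.7500, -1.2500
Σ(z_t−z̄)(z_{t+1}−z̄) = (25.3125) + (38.8125) + (-58.9375) + (-17.9375) + (-14.4375) + (-14.4375) + (-2.1875) = -43.8125
Denominator Σ(z_t−z̄)² = 273.5000
r_1 = -43.8125 / 273.5000 = -0.160

-0.160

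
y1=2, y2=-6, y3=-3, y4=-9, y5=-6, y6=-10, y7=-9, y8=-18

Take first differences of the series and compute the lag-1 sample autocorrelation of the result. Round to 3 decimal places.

-0.640

First differences Δy: -8, 3, -6, 3, -4, 1, -9
Mean of differences = -2.8571
Numerator Σ(Δy_t−Δȳ)(Δy_{t+1}−Δȳ) = -101.7347
Denominator Σ(Δy_t−Δȳ)² = 158.8571
r_1(Δy) = -101.7347 / 158.8571 = -0.640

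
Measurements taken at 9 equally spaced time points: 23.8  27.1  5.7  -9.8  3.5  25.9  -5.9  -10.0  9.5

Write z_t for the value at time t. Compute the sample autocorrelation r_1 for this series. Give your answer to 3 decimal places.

0.149

Mean z̄ = (23.8 + 27.1 + 5.7 − 9.8 + 3.5 + 25.9 − 5.9 − 10.0 + 9.5)/9 = 7.7556
Numerator Σ_{t=1}^{8}(z_t−z̄)(z_{t+1}−z̄) = 267.9036
Denominator Σ(z_t−z̄)² = 1796.1622
r_1 = 267.9036 / 1796.1622 = 0.149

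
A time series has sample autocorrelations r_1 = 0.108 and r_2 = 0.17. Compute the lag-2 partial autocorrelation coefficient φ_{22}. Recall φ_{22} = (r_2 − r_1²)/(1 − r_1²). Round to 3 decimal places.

0.160

φ_{22} = (r_2 − r_1²) / (1 − r_1²)
r_1² = (0.108)² = 0.011664
Numerator = 0.17 − 0.0117 = 0.1583; denominator = 1 − 0.0117 = 0.9883
φ_{22} = 0.1583 / 0.9883 = 0.160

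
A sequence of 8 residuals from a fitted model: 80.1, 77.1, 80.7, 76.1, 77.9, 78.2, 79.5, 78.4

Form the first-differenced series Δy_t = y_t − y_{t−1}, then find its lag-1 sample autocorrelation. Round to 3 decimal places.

First differences Δy: -3.0, 3.6, -4.6, 1.8, 0.3, 1.3, -1.1
Mean of differences = -0.2429
Numerator Σ(Δy_t−Δȳ)(Δy_{t+1}−Δȳ) = -35.6161
Denominator Σ(Δy_t−Δȳ)² = 48.9371
r_1(Δy) = -35.6161 / 48.9371 = -0.728

-0.728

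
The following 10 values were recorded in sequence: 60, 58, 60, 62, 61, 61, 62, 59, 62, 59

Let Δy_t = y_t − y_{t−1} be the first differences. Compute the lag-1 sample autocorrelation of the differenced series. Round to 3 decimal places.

-0.552

First differences Δy: -2, 2, 2, -1, 0, 1, -3, 3, -3
Mean of differences = -0.1111
Numerator Σ(Δy_t−Δȳ)(Δy_{t+1}−Δȳ) = -22.5679
Denominator Σ(Δy_t−Δȳ)² = 40.8889
r_1(Δy) = -22.5679 / 40.8889 = -0.552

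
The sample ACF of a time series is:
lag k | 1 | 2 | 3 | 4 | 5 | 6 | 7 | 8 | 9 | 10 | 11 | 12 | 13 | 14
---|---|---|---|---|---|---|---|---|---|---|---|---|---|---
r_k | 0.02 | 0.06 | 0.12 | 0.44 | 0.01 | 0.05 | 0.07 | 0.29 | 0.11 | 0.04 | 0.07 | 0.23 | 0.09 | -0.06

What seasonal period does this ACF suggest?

4

The largest autocorrelation is r_4 = 0.44, with weaker echoes at lags 8 (0.29) and 12 (0.23); the remaining lags stay at or below 0.12.
The dominant spike at lag 4 indicates a seasonal period of 4.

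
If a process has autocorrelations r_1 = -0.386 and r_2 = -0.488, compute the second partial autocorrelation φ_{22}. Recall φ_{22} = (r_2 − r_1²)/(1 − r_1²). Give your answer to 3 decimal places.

φ_{22} = (r_2 − r_1²) / (1 − r_1²)
r_1² = (-0.386)² = 0.148996
Numerator = -0.488 − 0.1490 = -0.6370; denominator = 1 − 0.1490 = 0.8510
φ_{22} = -0.6370 / 0.8510 = -0.749

-0.749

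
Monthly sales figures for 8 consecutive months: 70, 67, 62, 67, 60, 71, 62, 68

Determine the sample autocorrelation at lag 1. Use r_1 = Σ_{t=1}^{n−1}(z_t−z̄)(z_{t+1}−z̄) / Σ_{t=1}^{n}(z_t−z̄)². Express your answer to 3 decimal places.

-0.600

Mean z̄ = (70 + 67 + 62 + 67 + 60 + 71 + 62 + 68)/8 = 65.8750
Deviations from mean: 4.1250, 1.1250, -3.8750, 1.1250, -5.8750, 5.1250, -3.8750, 2.1250
Σ(z_t−z̄)(z_{t+1}−z̄) = (4.6406) + (-4.3594) + (-4.3594) + (-6.6094) + (-30.1094) + (-19.8594) + (-8.2344) = -68.8906
Denominator Σ(z_t−z̄)² = 114.8750
r_1 = -68.8906 / 114.8750 = -0.600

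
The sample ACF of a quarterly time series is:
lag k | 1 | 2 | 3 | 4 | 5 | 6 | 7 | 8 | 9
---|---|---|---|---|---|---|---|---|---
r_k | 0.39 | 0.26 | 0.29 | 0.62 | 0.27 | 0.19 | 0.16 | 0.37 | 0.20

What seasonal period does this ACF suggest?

The largest autocorrelation is r_4 = 0.62; the remaining lags stay at or below 0.39. The elevated value at lag 1 (0.39), dropping to 0.26 at lag 2, reflects decaying short-term dependence rather than seasonality.
The dominant spike at lag 4 indicates a seasonal period of 4.

4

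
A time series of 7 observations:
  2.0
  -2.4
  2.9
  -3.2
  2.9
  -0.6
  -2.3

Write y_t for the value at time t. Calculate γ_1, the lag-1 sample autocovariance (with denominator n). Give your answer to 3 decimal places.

-4.390

Mean ȳ = (2.0 − 2.4 + 2.9 − 3.2 + 2.9 − 0.6 − 2.3)/7 = -0.1000
Σ_{t=1}^{6}(y_t−ȳ)(y_{t+1}−ȳ) = -30.7300
γ_1 = -30.7300 / 7 = -4.390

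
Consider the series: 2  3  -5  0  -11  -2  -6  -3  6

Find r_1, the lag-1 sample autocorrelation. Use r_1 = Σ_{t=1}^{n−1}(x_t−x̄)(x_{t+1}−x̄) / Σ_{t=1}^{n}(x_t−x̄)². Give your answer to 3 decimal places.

Mean x̄ = (2 + 3 − 5 + 0 − 11 − 2 − 6 − 3 + 6)/9 = -1.7778
Numerator Σ_{t=1}^{8}(x_t−x̄)(x_{t+1}−x̄) = -20.8272
Denominator Σ(x_t−x̄)² = 215.5556
r_1 = -20.8272 / 215.5556 = -0.097

-0.097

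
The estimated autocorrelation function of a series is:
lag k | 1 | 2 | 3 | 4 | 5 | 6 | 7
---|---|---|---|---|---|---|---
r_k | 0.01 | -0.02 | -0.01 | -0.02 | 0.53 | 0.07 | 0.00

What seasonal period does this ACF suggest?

The largest autocorrelation is r_5 = 0.53; the remaining lags stay at or below 0.07.
The dominant spike at lag 5 indicates a seasonal period of 5.

5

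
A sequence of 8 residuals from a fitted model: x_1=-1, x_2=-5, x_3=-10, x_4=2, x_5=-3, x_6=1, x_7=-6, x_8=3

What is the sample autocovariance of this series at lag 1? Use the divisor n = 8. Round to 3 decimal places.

Mean x̄ = (-1 − 5 − 10 + 2 − 3 + 1 − 6 + 3)/8 = -2.3750
Σ_{t=1}^{7}(x_t−x̄)(x_{t+1}−x̄) = -53.5156
γ_1 = -53.5156 / 8 = -6.689

-6.689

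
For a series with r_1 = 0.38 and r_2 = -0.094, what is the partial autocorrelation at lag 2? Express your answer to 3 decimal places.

φ_{22} = (r_2 − r_1²) / (1 − r_1²)
r_1² = (0.38)² = 0.1444
Numerator = -0.094 − 0.1444 = -0.2384; denominator = 1 − 0.1444 = 0.8556
φ_{22} = -0.2384 / 0.8556 = -0.279

-0.279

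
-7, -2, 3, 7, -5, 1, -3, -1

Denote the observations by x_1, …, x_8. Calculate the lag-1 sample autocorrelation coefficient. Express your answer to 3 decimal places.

Mean x̄ = (-7 − 2 + 3 + 7 − 5 + 1 − 3 − 1)/8 = -0.8750
Σ(x_t−x̄)(x_{t+1}−x̄) = (6.8906) + (-4.3594) + (30.5156) + (-32.4844) + (-7.7344) + (-3.9844) + (0.2656) = -10.8906
Denominator Σ(x_t−x̄)² = 140.8750
r_1 = -10.8906 / 140.8750 = -0.077

-0.077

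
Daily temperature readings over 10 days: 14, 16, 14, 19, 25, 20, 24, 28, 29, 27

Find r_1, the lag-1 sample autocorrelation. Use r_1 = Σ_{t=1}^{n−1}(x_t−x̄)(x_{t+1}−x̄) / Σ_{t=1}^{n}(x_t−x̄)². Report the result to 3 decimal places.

Mean x̄ = (14 + 16 + 14 + 19 + 25 + 20 + 24 + 28 + 29 + 27)/10 = 21.6000
Numerator Σ_{t=1}^{9}(x_t−x̄)(x_{t+1}−x̄) = 189.4400
Denominator Σ(x_t−x̄)² = 298.4000
r_1 = 189.4400 / 298.4000 = 0.635

0.635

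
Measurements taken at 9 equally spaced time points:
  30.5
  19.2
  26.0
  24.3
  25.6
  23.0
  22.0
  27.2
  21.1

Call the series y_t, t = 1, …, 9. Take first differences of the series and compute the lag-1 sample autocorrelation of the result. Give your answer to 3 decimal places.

-0.502

First differences Δy: -11.3, 6.8, -1.7, 1.3, -2.6, -1.0, 5.2, -6.1
Mean of differences = -1.1750
Numerator Σ(Δy_t−Δȳ)(Δy_{t+1}−Δȳ) = -120.2906
Denominator Σ(Δy_t−Δȳ)² = 239.4750
r_1(Δy) = -120.2906 / 239.4750 = -0.502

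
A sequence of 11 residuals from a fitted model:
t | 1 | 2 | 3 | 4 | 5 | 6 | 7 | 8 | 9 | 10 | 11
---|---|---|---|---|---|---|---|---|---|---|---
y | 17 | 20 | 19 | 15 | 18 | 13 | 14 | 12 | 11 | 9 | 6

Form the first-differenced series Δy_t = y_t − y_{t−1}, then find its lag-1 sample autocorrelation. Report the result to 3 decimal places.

-0.543

First differences Δy: 3, -1, -4, 3, -5, 1, -2, -1, -2, -3
Mean of differences = -1.1000
Numerator Σ(Δy_t−Δȳ)(Δy_{t+1}−Δȳ) = -36.3100
Denominator Σ(Δy_t−Δȳ)² = 66.9000
r_1(Δy) = -36.3100 / 66.9000 = -0.543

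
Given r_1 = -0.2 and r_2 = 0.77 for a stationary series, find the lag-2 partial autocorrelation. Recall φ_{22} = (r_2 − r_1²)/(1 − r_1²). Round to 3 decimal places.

φ_{22} = (r_2 − r_1²) / (1 − r_1²)
r_1² = (-0.2)² = 0.04
Numerator = 0.77 − 0.0400 = 0.7300; denominator = 1 − 0.0400 = 0.9600
φ_{22} = 0.7300 / 0.9600 = 0.760

0.760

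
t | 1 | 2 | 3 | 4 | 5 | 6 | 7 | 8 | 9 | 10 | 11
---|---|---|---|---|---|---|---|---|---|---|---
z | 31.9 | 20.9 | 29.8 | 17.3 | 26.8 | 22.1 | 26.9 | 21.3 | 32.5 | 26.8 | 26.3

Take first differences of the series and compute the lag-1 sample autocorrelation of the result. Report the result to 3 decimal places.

-0.800

First differences Δz: -11.0, 8.9, -12.5, 9.5, -4.7, 4.8, -5.6, 11.2, -5.7, -0.5
Mean of differences = -0.5600
Numerator Σ(Δz_t−Δz̄)(Δz_{t+1}−Δz̄) = -542.7096
Denominator Σ(Δz_t−Δz̄)² = 678.2440
r_1(Δz) = -542.7096 / 678.2440 = -0.800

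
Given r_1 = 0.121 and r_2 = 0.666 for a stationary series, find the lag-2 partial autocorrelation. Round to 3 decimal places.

0.661

φ_{22} = (r_2 − r_1²) / (1 − r_1²)
r_1² = (0.121)² = 0.014641
Numerator = 0.666 − 0.0146 = 0.6514; denominator = 1 − 0.0146 = 0.9854
φ_{22} = 0.6514 / 0.9854 = 0.661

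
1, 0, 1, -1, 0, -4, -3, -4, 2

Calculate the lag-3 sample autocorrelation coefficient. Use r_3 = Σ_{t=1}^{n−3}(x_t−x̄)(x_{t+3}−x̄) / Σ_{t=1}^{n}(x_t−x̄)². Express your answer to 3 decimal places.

-0.411

Mean x̄ = (1 + 0 + 1 − 1 + 0 − 4 − 3 − 4 + 2)/9 = -0.8889
Numerator Σ_{t=1}^{6}(x_t−x̄)(x_{t+3}−x̄) = -16.8148
Denominator Σ(x_t−x̄)² = 40.8889
r_3 = -16.8148 / 40.8889 = -0.411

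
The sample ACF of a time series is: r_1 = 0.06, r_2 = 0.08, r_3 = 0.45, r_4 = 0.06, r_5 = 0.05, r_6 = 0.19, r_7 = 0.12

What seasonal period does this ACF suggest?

3

The largest autocorrelation is r_3 = 0.45, with a weaker echo at lag 6 (0.19); the remaining lags stay at or below 0.12.
The dominant spike at lag 3 indicates a seasonal period of 3.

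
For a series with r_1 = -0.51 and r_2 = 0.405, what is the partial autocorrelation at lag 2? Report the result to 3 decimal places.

0.196

φ_{22} = (r_2 − r_1²) / (1 − r_1²)
r_1² = (-0.51)² = 0.2601
Numerator = 0.405 − 0.2601 = 0.1449; denominator = 1 − 0.2601 = 0.7399
φ_{22} = 0.1449 / 0.7399 = 0.196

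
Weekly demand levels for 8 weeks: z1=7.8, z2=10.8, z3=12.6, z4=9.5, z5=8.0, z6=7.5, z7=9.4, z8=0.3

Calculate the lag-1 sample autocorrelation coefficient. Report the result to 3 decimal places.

0.058

Mean z̄ = (7.8 + 10.8 + 12.6 + 9.5 + 8.0 + 7.5 + 9.4 + 0.3)/8 = 8.2375
Σ(z_t−z̄)(z_{t+1}−z̄) = (-1.1211) + (11.1789) + (5.5077) + (-0.2998) + (0.1752) + (-0.8573) + (-9.2273) = 5.3561
Denominator Σ(z_t−z̄)² = 92.3388
r_1 = 5.3561 / 92.3388 = 0.058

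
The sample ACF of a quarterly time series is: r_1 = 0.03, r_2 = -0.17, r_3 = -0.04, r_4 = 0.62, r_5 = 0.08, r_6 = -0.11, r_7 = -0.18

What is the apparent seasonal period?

The largest autocorrelation is r_4 = 0.62; the remaining lags stay at or below 0.08.
The dominant spike at lag 4 indicates a seasonal period of 4.

4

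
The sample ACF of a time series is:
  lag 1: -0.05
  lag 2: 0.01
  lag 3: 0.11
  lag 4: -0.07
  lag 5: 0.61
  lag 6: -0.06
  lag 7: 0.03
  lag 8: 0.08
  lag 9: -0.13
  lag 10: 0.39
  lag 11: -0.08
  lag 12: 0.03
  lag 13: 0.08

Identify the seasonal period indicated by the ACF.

5

The largest autocorrelation is r_5 = 0.61, with a weaker echo at lag 10 (0.39); the remaining lags stay at or below 0.11.
The dominant spike at lag 5 indicates a seasonal period of 5.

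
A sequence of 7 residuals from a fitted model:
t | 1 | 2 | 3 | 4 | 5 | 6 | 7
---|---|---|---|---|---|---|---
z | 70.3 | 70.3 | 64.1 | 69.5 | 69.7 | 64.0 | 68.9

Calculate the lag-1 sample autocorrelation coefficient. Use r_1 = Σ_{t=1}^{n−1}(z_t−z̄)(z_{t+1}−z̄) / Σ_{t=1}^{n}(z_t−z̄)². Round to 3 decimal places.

Mean z̄ = (70.3 + 70.3 + 64.1 + 69.5 + 69.7 + 64.0 + 68.9)/7 = 68.1143
Deviations from mean: 2.1857, 2.1857, -4.0143, 1.3857, 1.5857, -4.1143, 0.7857
Numerator Σ_{t=1}^{6}(z_t−z̄)(z_{t+1}−z̄) = -17.1188
Denominator Σ(z_t−z̄)² = 47.6486
r_1 = -17.1188 / 47.6486 = -0.359

-0.359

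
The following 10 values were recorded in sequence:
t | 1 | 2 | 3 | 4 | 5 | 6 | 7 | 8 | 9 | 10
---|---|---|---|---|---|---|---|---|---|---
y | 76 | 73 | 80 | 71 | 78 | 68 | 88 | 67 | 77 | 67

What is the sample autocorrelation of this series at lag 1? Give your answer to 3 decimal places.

-0.724

Mean ȳ = (76 + 73 + 80 + 71 + 78 + 68 + 88 + 67 + 77 + 67)/10 = 74.5000
Numerator Σ_{t=1}^{9}(y_t−ȳ)(y_{t+1}−ȳ) = -291.2500
Denominator Σ(y_t−ȳ)² = 402.5000
r_1 = -291.2500 / 402.5000 = -0.724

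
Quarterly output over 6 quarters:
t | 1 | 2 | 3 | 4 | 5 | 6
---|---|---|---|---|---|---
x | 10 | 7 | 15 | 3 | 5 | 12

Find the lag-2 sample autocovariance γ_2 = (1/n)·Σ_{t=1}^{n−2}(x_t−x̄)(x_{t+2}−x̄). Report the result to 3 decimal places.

Mean x̄ = (10 + 7 + 15 + 3 + 5 + 12)/6 = 8.6667
Deviations: 1.3333, -1.6667, 6.3333, -5.6667, -3.6667, 3.3333
Σ_{t=1}^{4}(x_t−x̄)(x_{t+2}−x̄) = -24.2222
γ_2 = -24.2222 / 6 = -4.037

-4.037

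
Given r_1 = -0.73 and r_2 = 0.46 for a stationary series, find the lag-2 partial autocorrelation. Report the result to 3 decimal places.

-0.156

φ_{22} = (r_2 − r_1²) / (1 − r_1²)
r_1² = (-0.73)² = 0.5329
Numerator = 0.46 − 0.5329 = -0.0729; denominator = 1 − 0.5329 = 0.4671
φ_{22} = -0.0729 / 0.4671 = -0.156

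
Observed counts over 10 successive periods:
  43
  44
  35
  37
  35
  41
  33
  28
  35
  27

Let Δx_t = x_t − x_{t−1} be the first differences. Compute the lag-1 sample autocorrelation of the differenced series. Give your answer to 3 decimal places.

-0.538

First differences Δx: 1, -9, 2, -2, 6, -8, -5, 7, -8
Mean of differences = -1.7778
Numerator Σ(Δx_t−Δx̄)(Δx_{t+1}−Δx̄) = -161.1605
Denominator Σ(Δx_t−Δx̄)² = 299.5556
r_1(Δx) = -161.1605 / 299.5556 = -0.538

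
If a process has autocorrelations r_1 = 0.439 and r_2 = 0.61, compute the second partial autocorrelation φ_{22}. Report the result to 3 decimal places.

0.517

φ_{22} = (r_2 − r_1²) / (1 − r_1²)
r_1² = (0.439)² = 0.192721
Numerator = 0.61 − 0.1927 = 0.4173; denominator = 1 − 0.1927 = 0.8073
φ_{22} = 0.4173 / 0.8073 = 0.517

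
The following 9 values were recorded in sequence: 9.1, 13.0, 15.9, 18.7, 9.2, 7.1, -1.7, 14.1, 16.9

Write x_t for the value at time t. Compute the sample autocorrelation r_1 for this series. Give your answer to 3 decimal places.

0.209

Mean x̄ = (9.1 + 13.0 + 15.9 + 18.7 + 9.2 + 7.1 − 1.7 + 14.1 + 16.9)/9 = 11.3667
Numerator Σ_{t=1}^{8}(x_t−x̄)(x_{t+1}−x̄) = 65.4622
Denominator Σ(x_t−x̄)² = 313.8600
r_1 = 65.4622 / 313.8600 = 0.209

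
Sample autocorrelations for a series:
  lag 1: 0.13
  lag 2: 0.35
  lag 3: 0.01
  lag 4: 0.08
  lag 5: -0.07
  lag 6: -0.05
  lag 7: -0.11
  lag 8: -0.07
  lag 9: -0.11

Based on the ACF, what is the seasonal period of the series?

2

The largest autocorrelation is r_2 = 0.35; the remaining lags stay at or below 0.13.
The dominant spike at lag 2 indicates a seasonal period of 2.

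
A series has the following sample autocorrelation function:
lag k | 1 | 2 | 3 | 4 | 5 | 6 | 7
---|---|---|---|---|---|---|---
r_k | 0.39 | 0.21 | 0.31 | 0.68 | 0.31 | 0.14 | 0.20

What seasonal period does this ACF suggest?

The largest autocorrelation is r_4 = 0.68; the remaining lags stay at or below 0.39. The elevated value at lag 1 (0.39), dropping to 0.21 at lag 2, reflects decaying short-term dependence rather than seasonality.
The dominant spike at lag 4 indicates a seasonal period of 4.

4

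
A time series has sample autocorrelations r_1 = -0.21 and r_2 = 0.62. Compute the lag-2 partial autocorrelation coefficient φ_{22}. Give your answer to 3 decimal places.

0.602

φ_{22} = (r_2 − r_1²) / (1 − r_1²)
r_1² = (-0.21)² = 0.0441
Numerator = 0.62 − 0.0441 = 0.5759; denominator = 1 − 0.0441 = 0.9559
φ_{22} = 0.5759 / 0.9559 = 0.602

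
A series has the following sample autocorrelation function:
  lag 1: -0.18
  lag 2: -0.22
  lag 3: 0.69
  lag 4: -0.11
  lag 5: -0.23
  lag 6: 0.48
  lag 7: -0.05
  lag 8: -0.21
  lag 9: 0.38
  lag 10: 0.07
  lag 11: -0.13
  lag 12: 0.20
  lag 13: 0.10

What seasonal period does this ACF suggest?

3

The largest autocorrelation is r_3 = 0.69, with weaker echoes at lags 6 (0.48), 9 (0.38) and 12 (0.20); the remaining lags stay at or below 0.10.
The dominant spike at lag 3 indicates a seasonal period of 3.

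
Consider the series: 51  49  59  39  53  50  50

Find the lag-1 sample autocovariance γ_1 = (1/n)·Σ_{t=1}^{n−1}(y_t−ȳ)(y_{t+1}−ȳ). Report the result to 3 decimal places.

Mean ȳ = (51 + 49 + 59 + 39 + 53 + 50 + 50)/7 = 50.1429
Σ_{t=1}^{6}(y_t−ȳ)(y_{t+1}−ȳ) = -142.0204
γ_1 = -142.0204 / 7 = -20.289

-20.289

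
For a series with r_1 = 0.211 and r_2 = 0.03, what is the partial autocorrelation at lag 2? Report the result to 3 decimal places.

-0.015

φ_{22} = (r_2 − r_1²) / (1 − r_1²)
r_1² = (0.211)² = 0.044521
Numerator = 0.03 − 0.0445 = -0.0145; denominator = 1 − 0.0445 = 0.9555
φ_{22} = -0.0145 / 0.9555 = -0.015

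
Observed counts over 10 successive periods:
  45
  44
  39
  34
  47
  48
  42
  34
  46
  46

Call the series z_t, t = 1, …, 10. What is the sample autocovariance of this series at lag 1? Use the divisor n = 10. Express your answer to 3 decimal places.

-0.125

Mean z̄ = (45 + 44 + 39 + 34 + 47 + 48 + 42 + 34 + 46 + 46)/10 = 42.5000
Σ_{t=1}^{9}(z_t−z̄)(z_{t+1}−z̄) = -1.2500
γ_1 = -1.2500 / 10 = -0.125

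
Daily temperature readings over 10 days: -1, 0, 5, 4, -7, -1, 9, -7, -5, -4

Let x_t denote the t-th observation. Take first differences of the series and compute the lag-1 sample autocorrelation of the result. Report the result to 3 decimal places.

First differences Δx: 1, 5, -1, -11, 6, 10, -16, 2, 1
Mean of differences = -0.3333
Numerator Σ(Δx_t−Δx̄)(Δx_{t+1}−Δx̄) = -186.7778
Denominator Σ(Δx_t−Δx̄)² = 544.0000
r_1(Δx) = -186.7778 / 544.0000 = -0.343

-0.343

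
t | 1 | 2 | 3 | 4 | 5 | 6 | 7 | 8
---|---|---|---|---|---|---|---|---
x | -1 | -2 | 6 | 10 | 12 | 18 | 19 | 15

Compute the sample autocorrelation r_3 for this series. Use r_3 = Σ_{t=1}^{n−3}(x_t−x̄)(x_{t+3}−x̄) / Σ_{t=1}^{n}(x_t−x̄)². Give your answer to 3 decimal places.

Mean x̄ = (-1 − 2 + 6 + 10 + 12 + 18 + 19 + 15)/8 = 9.6250
Σ(x_t−x̄)(x_{t+3}−x̄) = (-3.9844) + (-27.6094) + (-30.3594) + (3.5156) + (12.7656) = -45.6719
Denominator Σ(x_t−x̄)² = 453.8750
r_3 = -45.6719 / 453.8750 = -0.101

-0.101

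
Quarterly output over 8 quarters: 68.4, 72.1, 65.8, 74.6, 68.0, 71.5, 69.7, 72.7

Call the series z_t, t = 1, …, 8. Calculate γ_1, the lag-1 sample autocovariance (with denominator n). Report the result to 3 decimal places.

Mean z̄ = (68.4 + 72.1 + 65.8 + 74.6 + 68.0 + 71.5 + 69.7 + 72.7)/8 = 70.3500
Deviations: -1.9500, 1.7500, -4.5500, 4.2500, -2.3500, 1.1500, -0.6500, 2.3500
Σ_{t=1}^{7}(z_t−z̄)(z_{t+1}−z̄) = -45.6775
γ_1 = -45.6775 / 8 = -5.710

-5.710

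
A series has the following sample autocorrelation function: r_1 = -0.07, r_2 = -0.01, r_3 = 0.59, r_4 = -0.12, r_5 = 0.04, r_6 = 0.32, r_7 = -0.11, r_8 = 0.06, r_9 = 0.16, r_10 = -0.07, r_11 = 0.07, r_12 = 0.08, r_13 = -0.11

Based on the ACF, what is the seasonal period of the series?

3

The largest autocorrelation is r_3 = 0.59, with weaker echoes at lags 6 (0.32) and 9 (0.16); the remaining lags stay at or below 0.08.
The dominant spike at lag 3 indicates a seasonal period of 3.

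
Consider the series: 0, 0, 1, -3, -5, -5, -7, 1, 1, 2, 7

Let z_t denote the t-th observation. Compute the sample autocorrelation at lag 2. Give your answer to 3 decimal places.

Mean z̄ = (0 + 0 + 1 − 3 − 5 − 5 − 7 + 1 + 1 + 2 + 7)/11 = -0.7273
Numerator Σ_{t=1}^{9}(z_t−z̄)(z_{t+2}−z̄) = 28.5785
Denominator Σ(z_t−z̄)² = 158.1818
r_2 = 28.5785 / 158.1818 = 0.181

0.181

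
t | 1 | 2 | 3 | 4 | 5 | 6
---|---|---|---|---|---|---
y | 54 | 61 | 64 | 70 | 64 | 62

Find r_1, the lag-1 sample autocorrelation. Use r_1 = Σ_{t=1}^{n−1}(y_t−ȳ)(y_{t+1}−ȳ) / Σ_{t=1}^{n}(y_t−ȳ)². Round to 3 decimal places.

Mean ȳ = (54 + 61 + 64 + 70 + 64 + 62)/6 = 62.5000
Σ(y_t−ȳ)(y_{t+1}−ȳ) = (12.7500) + (-2.2500) + (11.2500) + (11.2500) + (-0.7500) = 32.2500
Denominator Σ(y_t−ȳ)² = 135.5000
r_1 = 32.2500 / 135.5000 = 0.238

0.238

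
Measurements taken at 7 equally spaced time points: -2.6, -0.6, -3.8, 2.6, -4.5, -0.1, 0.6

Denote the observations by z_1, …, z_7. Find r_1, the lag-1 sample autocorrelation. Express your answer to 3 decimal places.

Mean z̄ = (-2.6 − 0.6 − 3.8 + 2.6 − 4.5 − 0.1 + 0.6)/7 = -1.2000
Σ(z_t−z̄)(z_{t+1}−z̄) = (-0.8400) + (-1.5600) + (-9.8800) + (-12.5400) + (-3.6300) + (1.9800) = -26.4700
Denominator Σ(z_t−z̄)² = 38.8600
r_1 = -26.4700 / 38.8600 = -0.681

-0.681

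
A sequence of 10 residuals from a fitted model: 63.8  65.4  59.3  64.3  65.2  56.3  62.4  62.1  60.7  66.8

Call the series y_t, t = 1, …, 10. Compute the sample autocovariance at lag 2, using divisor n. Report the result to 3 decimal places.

-1.740

Mean ȳ = (63.8 + 65.4 + 59.3 + 64.3 + 65.2 + 56.3 + 62.4 + 62.1 + 60.7 + 66.8)/10 = 62.6300
Σ_{t=1}^{8}(y_t−ȳ)(y_{t+2}−ȳ) = -17.4018
γ_2 = -17.4018 / 10 = -1.740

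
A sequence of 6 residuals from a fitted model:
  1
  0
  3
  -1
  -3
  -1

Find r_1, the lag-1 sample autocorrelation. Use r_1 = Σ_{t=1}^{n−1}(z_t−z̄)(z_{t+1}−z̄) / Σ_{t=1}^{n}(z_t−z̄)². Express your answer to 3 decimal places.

0.135

Mean z̄ = (1 + 0 + 3 − 1 − 3 − 1)/6 = -0.1667
Deviations from mean: 1.1667, 0.1667, 3.1667, -0.8333, -2.8333, -0.8333
Σ(z_t−z̄)(z_{t+1}−z̄) = (0.1944) + (0.5278) + (-2.6389) + (2.3611) + (2.3611) = 2.8056
Denominator Σ(z_t−z̄)² = 20.8333
r_1 = 2.8056 / 20.8333 = 0.135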